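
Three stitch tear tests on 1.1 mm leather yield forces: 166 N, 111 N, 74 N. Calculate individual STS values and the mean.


STS1 = 150.9 N/mm
STS2 = 100.9 N/mm
STS3 = 67.3 N/mm
Mean = 106.4 N/mm

STS1 = 166 / 1.1 = 150.9 N/mm
STS2 = 111 / 1.1 = 100.9 N/mm
STS3 = 74 / 1.1 = 67.3 N/mm
Mean = (150.9 + 100.9 + 67.3) / 3 = 106.4 N/mm


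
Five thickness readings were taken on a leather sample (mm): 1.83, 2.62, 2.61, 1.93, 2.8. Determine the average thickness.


Sum = 1.83 + 2.62 + 2.61 + 1.93 + 2.8 = 11.79
Average = 11.79 / 5 = 2.36 mm


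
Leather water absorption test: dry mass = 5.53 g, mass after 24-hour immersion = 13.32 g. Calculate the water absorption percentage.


Water absorbed = 13.32 - 5.53 = 7.79 g
WA% = 7.79 / 5.53 x 100 = 140.9%


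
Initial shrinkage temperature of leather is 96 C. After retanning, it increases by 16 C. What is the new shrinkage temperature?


New Ts = 96 + 16 = 112 C


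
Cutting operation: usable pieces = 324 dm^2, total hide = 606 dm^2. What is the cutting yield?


53.5%


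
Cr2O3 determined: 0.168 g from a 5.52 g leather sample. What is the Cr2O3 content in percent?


Cr2O3% = 0.168 / 5.52 x 100
Cr2O3% = 3.04%


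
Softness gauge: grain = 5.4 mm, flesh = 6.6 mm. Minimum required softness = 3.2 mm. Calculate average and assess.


Average softness = 6.00 mm
Meets requirement: Yes

Average = (5.4 + 6.6) / 2 = 6.00 mm
Minimum = 3.2 mm
Meets requirement: Yes


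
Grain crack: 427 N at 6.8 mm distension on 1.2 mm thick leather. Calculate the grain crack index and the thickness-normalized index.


Crack index = 427 / 6.8 = 62.8 N/mm
Normalized = 62.8 / 1.2 = 52.3 N/mm per mm


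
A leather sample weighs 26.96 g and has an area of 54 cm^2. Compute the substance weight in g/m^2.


4992.6 g/m^2


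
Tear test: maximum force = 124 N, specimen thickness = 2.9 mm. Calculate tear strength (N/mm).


Tear strength = force / thickness
Tear = 124 / 2.9 = 42.8 N/mm


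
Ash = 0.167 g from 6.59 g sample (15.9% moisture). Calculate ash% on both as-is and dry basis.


As-is ash% = 0.167 / 6.59 x 100 = 2.53%
Dry mass = 6.59 x (100 - 15.9) / 100 = 5.54219 g
Dry-basis ash% = 0.167 / 5.54219 x 100 = 3.01%


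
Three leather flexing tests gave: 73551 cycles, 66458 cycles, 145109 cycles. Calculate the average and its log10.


Average = (73551 + 66458 + 145109) / 3 = 95039 cycles
log10(95039) = 4.98


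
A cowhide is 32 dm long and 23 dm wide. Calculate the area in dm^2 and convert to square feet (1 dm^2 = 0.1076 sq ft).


Area = 32 x 23 = 736 dm^2
Conversion: 736 x 0.1076 = 79.19 sq ft


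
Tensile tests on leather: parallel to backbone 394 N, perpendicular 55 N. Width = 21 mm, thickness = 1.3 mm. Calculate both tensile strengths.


Parallel = 14.43 N/mm^2
Perpendicular = 2.01 N/mm^2

Area = 21 x 1.3 = 27.3 mm^2
TS (parallel) = 394 / 27.3 = 14.43 N/mm^2
TS (perpendicular) = 55 / 27.3 = 2.01 N/mm^2


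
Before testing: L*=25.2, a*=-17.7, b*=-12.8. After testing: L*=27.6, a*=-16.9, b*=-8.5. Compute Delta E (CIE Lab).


dL = 27.6 - 25.2 = 2.4
da = -16.9 - (-17.7) = 0.8
db = -8.5 - (-12.8) = 4.3
dE = sqrt((2.4)^2 + (0.8)^2 + (4.3)^2) = 4.99


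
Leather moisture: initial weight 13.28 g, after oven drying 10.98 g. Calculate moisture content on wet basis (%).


Moisture = 13.28 - 10.98 = 2.30 g
MC = 2.30 / 13.28 x 100 = 17.3%


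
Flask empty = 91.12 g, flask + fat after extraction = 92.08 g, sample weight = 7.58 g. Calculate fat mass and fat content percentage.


Fat mass = 92.08 - 91.12 = 0.96 g
Fat% = 0.96 / 7.58 x 100 = 12.7%


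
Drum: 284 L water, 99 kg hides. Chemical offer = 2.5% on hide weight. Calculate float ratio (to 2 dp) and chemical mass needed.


Float ratio = 2.87
Chemical needed = 2.475 kg

Float ratio = 284 / 99 = 2.87
Chemical = 99 x 2.5 / 100 = 2.475 kg


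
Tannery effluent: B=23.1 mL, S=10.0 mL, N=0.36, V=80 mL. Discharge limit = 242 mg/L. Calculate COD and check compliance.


COD = 471.6 mg/L
Compliant: No


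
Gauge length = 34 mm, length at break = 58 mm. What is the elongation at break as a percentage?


Extension = 58 - 34 = 24 mm
Elongation = 24 / 34 x 100 = 70.6%


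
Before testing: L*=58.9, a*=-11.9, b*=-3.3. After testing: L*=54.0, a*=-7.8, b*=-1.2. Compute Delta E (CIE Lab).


dL = 54.0 - 58.9 = -4.9
da = -7.8 - (-11.9) = 4.1
db = -1.2 - (-3.3) = 2.1
dE = sqrt((-4.9)^2 + (4.1)^2 + (2.1)^2) = 6.73


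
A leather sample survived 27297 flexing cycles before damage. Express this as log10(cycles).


log10(27297) = 4.44


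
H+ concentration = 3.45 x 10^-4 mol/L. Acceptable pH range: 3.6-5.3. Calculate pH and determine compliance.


pH = 3.46
Compliant: No

pH = -log10(3.45 x 10^-4) = 3.46
Range: 3.6 to 5.3
Compliant: No


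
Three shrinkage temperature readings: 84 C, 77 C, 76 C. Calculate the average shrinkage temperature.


79.0 C

Average = (84 + 77 + 76) / 3
Average = 237 / 3 = 79.0 C


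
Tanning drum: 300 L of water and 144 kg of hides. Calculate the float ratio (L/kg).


Float ratio = water / hide weight
Ratio = 300 / 144 = 2.1


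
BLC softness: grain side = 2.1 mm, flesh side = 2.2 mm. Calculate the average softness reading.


Average = (2.1 + 2.2) / 2
Average = 2.15 mm


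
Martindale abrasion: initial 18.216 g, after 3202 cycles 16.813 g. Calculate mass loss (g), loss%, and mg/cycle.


Mass loss = 1.403 g
Loss = 7.70%
Rate = 0.438 mg/cycle


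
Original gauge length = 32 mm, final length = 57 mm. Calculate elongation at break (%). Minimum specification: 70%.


Extension = 57 - 32 = 25 mm
Elongation = 25 / 32 x 100 = 78.1%
Minimum required: 70%
Meets specification: Yes


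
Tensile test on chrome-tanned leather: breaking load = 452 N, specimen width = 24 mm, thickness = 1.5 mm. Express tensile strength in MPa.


Cross-section = 24 x 1.5 = 36.0 mm^2
TS = 452 / 36.0 = 12.56 MPa
(1 N/mm^2 = 1 MPa)


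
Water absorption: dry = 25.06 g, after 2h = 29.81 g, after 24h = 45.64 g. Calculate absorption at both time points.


WA (2h) = (29.81 - 25.06) / 25.06 x 100 = 19.0%
WA (24h) = (45.64 - 25.06) / 25.06 x 100 = 82.1%


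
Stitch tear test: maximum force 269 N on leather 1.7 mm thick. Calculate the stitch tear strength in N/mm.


Stitch tear strength = force / thickness
STS = 269 / 1.7 = 158.2 N/mm


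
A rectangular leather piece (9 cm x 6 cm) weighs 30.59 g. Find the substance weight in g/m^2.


5664.8 g/m^2

Area = 9 x 6 = 54 cm^2
SW = 30.59 / 54 x 10000 = 5664.8 g/m^2


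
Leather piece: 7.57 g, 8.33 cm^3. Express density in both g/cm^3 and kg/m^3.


0.909 g/cm^3
909 kg/m^3


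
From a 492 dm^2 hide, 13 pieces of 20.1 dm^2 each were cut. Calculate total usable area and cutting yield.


Total usable = 13 x 20.1 = 261.3 dm^2
Yield = 261.3 / 492 x 100 = 53.1%


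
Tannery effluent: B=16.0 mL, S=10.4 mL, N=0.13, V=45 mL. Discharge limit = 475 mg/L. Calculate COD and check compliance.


COD = (16.0 - 10.4) x 0.13 x 8000 / 45 = 129.4 mg/L
Limit: 475 mg/L
Compliant: Yes


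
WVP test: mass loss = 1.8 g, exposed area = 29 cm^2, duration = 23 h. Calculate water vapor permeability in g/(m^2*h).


WVP = mass_loss / (area x time) x 10000
WVP = 1.8 / (29 x 23) x 10000
WVP = 1.8 / 667 x 10000 = 26.99 g/(m^2*h)


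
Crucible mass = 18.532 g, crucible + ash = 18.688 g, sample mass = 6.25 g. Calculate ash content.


Ash mass = 18.688 - 18.532 = 0.156 g
Ash% = 0.156 / 6.25 x 100 = 2.50%


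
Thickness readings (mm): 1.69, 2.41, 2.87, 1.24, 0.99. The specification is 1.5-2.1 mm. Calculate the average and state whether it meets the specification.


Sum = 9.20
Average = 9.20 / 5 = 1.84 mm
Specification range: 1.5 to 2.1 mm
Within spec: Yes


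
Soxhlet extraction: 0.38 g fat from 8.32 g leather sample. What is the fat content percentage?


4.6%


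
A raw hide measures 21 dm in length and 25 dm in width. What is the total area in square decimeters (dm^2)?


525 dm^2


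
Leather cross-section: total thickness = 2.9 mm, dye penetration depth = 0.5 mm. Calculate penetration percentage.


Penetration% = 0.5 / 2.9 x 100
Penetration = 17.2%


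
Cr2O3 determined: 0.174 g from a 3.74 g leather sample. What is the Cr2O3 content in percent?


Cr2O3% = 0.174 / 3.74 x 100
Cr2O3% = 4.65%


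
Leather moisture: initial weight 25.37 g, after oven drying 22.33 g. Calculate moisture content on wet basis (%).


12.0%

Moisture = 25.37 - 22.33 = 3.04 g
MC = 3.04 / 25.37 x 100 = 12.0%


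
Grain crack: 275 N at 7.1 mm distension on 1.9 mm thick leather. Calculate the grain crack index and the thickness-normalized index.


Crack index = 275 / 7.1 = 38.7 N/mm
Normalized = 38.7 / 1.9 = 20.4 N/mm per mm


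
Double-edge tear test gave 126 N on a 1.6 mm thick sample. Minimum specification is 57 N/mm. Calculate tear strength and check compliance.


Tear strength = 78.8 N/mm
Compliant: Yes

Tear strength = 126 / 1.6 = 78.8 N/mm
Required minimum = 57 N/mm
Compliant: Yes


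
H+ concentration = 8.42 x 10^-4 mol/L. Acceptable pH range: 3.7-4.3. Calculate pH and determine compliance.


pH = -log10(8.42 x 10^-4) = 3.07
Range: 3.7 to 4.3
Compliant: No


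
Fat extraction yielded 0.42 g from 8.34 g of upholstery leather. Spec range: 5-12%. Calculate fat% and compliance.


Fat content = 5.0%
Compliant: Yes

Fat% = 0.42 / 8.34 x 100 = 5.0%
Spec range: 5-12%
Compliant: Yes


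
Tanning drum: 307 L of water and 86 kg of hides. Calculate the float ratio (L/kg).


Float ratio = water / hide weight
Ratio = 307 / 86 = 3.6


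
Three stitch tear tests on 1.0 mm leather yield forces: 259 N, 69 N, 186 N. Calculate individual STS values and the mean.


STS1 = 259.0 N/mm
STS2 = 69.0 N/mm
STS3 = 186.0 N/mm
Mean = 171.3 N/mm


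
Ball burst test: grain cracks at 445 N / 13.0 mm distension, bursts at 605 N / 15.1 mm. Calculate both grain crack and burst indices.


Crack index = 445 / 13.0 = 34.2 N/mm
Burst index = 605 / 15.1 = 40.1 N/mm


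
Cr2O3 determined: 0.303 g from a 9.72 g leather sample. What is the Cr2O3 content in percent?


Cr2O3% = 0.303 / 9.72 x 100
Cr2O3% = 3.12%


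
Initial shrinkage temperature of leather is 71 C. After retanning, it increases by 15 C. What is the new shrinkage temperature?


New Ts = 71 + 15 = 86 C


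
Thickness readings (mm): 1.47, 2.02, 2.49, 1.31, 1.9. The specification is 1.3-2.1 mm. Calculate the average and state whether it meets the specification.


Sum = 9.19
Average = 9.19 / 5 = 1.84 mm
Specification range: 1.3 to 2.1 mm
Within spec: Yes


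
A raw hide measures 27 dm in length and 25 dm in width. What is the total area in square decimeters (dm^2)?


675 dm^2

Area = length x width
Area = 27 x 25 = 675 dm^2


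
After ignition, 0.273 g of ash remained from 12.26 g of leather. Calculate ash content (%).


2.23%


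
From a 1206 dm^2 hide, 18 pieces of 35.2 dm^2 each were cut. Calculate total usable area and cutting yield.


Usable area = 633.6 dm^2
Yield = 52.5%

Total usable = 18 x 35.2 = 633.6 dm^2
Yield = 633.6 / 1206 x 100 = 52.5%


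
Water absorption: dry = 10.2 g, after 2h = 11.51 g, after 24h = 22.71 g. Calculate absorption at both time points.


2h absorption = 12.8%
24h absorption = 122.6%

WA (2h) = (11.51 - 10.2) / 10.2 x 100 = 12.8%
WA (24h) = (22.71 - 10.2) / 10.2 x 100 = 122.6%


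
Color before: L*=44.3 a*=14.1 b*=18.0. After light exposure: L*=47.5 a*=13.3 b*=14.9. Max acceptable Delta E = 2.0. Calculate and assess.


dL = 3.2, da = -0.8, db = -3.1
dE = sqrt((3.2)^2 + (-0.8)^2 + (-3.1)^2) = 4.53
Max = 2.0
Passes: No


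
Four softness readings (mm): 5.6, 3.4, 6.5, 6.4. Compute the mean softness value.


Sum = 5.6 + 3.4 + 6.5 + 6.4
Mean = 21.9 / 4 = 5.48 mm


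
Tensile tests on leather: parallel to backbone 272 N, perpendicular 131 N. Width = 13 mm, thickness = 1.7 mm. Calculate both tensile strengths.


Parallel = 12.31 N/mm^2
Perpendicular = 5.93 N/mm^2


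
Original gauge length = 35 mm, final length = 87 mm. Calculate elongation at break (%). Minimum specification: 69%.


Extension = 87 - 35 = 52 mm
Elongation = 52 / 35 x 100 = 148.6%
Minimum required: 69%
Meets specification: Yes


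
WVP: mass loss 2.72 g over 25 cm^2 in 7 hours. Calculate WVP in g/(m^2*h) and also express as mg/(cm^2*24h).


WVP = 155.43 g/(m^2*h)
Daily rate = 373.03 mg/(cm^2*24h)


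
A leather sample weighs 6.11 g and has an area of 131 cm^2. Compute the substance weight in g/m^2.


466.4 g/m^2


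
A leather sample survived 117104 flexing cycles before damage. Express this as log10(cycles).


5.07

log10(117104) = 5.07


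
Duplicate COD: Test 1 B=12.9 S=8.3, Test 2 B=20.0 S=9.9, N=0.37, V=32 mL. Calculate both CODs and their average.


COD1 = 425.5 mg/L
COD2 = 934.3 mg/L
Average = 679.9 mg/L


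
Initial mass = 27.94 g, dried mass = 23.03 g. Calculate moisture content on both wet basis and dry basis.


Moisture lost = 27.94 - 23.03 = 4.91 g
Wet basis MC = 4.91 / 27.94 x 100 = 17.6%
Dry basis MC = 4.91 / 23.03 x 100 = 21.3%


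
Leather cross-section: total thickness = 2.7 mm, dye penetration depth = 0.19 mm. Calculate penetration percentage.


Penetration% = 0.19 / 2.7 x 100
Penetration = 7.0%


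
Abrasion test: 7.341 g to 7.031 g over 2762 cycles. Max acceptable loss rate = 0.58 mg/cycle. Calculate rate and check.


Loss = 7.341 - 7.031 = 0.310 g
Rate = 0.310 g / 2762 cycles x 1000 = 0.112 mg/cycle
Max = 0.58 mg/cycle
Passes: Yes


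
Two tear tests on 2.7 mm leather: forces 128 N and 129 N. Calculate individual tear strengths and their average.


Tear 1 = 47.4 N/mm
Tear 2 = 47.8 N/mm
Average = 47.6 N/mm


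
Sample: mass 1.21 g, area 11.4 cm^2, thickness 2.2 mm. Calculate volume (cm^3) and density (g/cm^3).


Thickness in cm = 2.2 / 10 = 0.22 cm
Volume = 11.4 x 0.22 = 2.508 cm^3
Density = 1.21 / 2.508 = 0.482 g/cm^3


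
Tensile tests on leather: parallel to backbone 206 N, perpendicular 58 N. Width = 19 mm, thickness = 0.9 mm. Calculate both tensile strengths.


Parallel = 12.05 N/mm^2
Perpendicular = 3.39 N/mm^2

Area = 19 x 0.9 = 17.1 mm^2
TS (parallel) = 206 / 17.1 = 12.05 N/mm^2
TS (perpendicular) = 58 / 17.1 = 3.39 N/mm^2


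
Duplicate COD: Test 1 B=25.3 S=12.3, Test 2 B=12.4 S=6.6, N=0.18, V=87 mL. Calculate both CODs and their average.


COD1 = 215.2 mg/L
COD2 = 96.0 mg/L
Average = 155.6 mg/L


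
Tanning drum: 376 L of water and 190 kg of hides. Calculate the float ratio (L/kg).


2.0

Float ratio = water / hide weight
Ratio = 376 / 190 = 2.0


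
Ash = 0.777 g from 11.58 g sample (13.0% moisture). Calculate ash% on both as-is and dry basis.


As-is ash = 6.71%
Dry-basis ash = 7.71%


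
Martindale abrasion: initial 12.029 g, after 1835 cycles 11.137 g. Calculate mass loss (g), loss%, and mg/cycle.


Loss = 12.029 - 11.137 = 0.892 g
Loss% = 0.892 / 12.029 x 100 = 7.42%
Rate = 0.892 / 1835 x 1000 = 0.486 mg/cycle


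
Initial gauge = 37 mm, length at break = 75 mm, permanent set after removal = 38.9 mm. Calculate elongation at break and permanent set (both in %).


Elongation at break = 102.7%
Permanent set = 5.1%


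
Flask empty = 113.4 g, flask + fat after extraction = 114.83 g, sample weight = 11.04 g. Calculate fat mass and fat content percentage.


Fat mass = 1.43 g
Fat content = 13.0%

Fat mass = 114.83 - 113.4 = 1.43 g
Fat% = 1.43 / 11.04 x 100 = 13.0%


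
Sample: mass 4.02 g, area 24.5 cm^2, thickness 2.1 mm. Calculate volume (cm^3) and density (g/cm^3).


Thickness in cm = 2.1 / 10 = 0.21 cm
Volume = 24.5 x 0.21 = 5.145 cm^3
Density = 4.02 / 5.145 = 0.781 g/cm^3


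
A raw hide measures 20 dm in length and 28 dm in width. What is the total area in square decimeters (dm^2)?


560 dm^2


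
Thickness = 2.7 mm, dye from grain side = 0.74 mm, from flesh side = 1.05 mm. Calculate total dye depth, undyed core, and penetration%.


Total dyed = 1.79 mm
Undyed core = 0.91 mm
Penetration = 66.3%


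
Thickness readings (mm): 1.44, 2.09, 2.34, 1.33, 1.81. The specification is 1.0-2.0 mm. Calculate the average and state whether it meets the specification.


Sum = 9.01
Average = 9.01 / 5 = 1.80 mm
Specification range: 1.0 to 2.0 mm
Within spec: Yes


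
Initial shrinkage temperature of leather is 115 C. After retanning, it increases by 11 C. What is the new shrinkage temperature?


New Ts = 115 + 11 = 126 C


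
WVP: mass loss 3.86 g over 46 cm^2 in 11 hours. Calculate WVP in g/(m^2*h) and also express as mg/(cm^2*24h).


WVP = 3.86 / (46 x 11) x 10000 = 76.28 g/(m^2*h)
Mass loss in mg = 3.86 x 1000 = 3860 mg
Per cm^2 per 24h in mg: 3860 x 24 / (46 x 11) = 92640 / 506 = 183.08 mg/(cm^2*24h)


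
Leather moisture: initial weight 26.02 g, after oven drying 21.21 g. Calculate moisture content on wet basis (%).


Moisture = 26.02 - 21.21 = 4.81 g
MC = 4.81 / 26.02 x 100 = 18.5%


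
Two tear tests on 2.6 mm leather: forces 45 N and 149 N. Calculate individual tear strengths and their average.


Tear 1 = 45 / 2.6 = 17.3 N/mm
Tear 2 = 149 / 2.6 = 57.3 N/mm
Average = (17.3 + 57.3) / 2 = 37.3 N/mm


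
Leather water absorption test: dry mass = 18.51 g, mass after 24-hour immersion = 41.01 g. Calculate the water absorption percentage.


Water absorbed = 41.01 - 18.51 = 22.50 g
WA% = 22.50 / 18.51 x 100 = 121.6%


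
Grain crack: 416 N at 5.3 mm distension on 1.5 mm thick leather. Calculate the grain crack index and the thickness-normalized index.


Crack index = 416 / 5.3 = 78.5 N/mm
Normalized = 78.5 / 1.5 = 52.3 N/mm per mm


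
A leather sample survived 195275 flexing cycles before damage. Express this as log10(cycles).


5.29

log10(195275) = 5.29


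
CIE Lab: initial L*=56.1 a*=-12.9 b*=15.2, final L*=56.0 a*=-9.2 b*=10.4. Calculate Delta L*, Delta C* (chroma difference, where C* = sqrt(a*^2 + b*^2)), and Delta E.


Delta L* = 56.0 - 56.1 = -0.1
C1* = sqrt((-12.9)^2 + (15.2)^2) = 19.936
C2* = sqrt((-9.2)^2 + (10.4)^2) = 13.885
Delta C* = 13.885 - 19.936 = -6.05
Delta E = sqrt((-0.1)^2 + (3.7)^2 + (-4.8)^2) = 6.06


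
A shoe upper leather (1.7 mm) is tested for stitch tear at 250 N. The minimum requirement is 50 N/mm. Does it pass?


STS = 250 / 1.7 = 147.1 N/mm
Minimum required: 50 N/mm
Passes: Yes


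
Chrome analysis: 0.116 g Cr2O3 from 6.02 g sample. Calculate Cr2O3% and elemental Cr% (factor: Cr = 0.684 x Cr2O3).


Cr2O3 = 1.93%
Cr = 1.32%

Cr2O3% = 0.116 / 6.02 x 100 = 1.93%
Cr% = 1.93 x 0.684 = 1.32%


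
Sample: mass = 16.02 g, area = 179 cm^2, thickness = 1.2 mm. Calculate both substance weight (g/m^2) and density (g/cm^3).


SW = 16.02 / 179 x 10000 = 895.0 g/m^2
Volume = 179 x 1.2 / 10 = 21.48 cm^3
Density = 16.02 / 21.48 = 0.746 g/cm^3


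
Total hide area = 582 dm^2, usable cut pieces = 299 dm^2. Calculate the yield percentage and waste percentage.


Yield = 299 / 582 x 100 = 51.4%
Waste = 582 - 299 = 283 dm^2
Waste% = 100 - 51.4 = 48.6%


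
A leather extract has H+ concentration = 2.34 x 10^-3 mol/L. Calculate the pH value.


pH = 2.63


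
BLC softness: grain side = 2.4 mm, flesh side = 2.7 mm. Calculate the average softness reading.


2.55 mm

Average = (2.4 + 2.7) / 2
Average = 2.55 mm


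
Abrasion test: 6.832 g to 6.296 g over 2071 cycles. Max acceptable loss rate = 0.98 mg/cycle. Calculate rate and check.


Loss = 6.832 - 6.296 = 0.536 g
Rate = 0.536 g / 2071 cycles x 1000 = 0.259 mg/cycle
Max = 0.98 mg/cycle
Passes: Yes


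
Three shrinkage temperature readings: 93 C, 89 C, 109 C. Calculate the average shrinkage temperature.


Average = (93 + 89 + 109) / 3
Average = 291 / 3 = 97.0 C


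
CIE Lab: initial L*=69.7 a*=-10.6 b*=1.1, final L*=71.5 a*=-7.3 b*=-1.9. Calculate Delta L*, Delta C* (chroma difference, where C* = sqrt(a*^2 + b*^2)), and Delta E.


Delta L* = 71.5 - 69.7 = 1.8
C1* = sqrt((-10.6)^2 + (1.1)^2) = 10.657
C2* = sqrt((-7.3)^2 + (-1.9)^2) = 7.543
Delta C* = 7.543 - 10.657 = -3.11
Delta E = sqrt((1.8)^2 + (3.3)^2 + (-3.0)^2) = 4.81


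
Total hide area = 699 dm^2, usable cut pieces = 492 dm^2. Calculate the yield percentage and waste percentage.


Yield = 70.4%
Waste = 29.6%


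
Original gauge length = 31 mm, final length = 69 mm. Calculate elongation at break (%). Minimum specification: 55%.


Extension = 69 - 31 = 38 mm
Elongation = 38 / 31 x 100 = 122.6%
Minimum required: 55%
Meets specification: Yes


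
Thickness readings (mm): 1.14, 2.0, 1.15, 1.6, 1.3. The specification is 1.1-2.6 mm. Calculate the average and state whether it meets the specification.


Sum = 7.19
Average = 7.19 / 5 = 1.44 mm
Specification range: 1.1 to 2.6 mm
Within spec: Yes


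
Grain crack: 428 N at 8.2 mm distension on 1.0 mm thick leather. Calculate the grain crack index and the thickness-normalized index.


Crack index = 52.2 N/mm
Normalized index = 52.2 N/mm per mm

Crack index = 428 / 8.2 = 52.2 N/mm
Normalized = 52.2 / 1.0 = 52.2 N/mm per mm


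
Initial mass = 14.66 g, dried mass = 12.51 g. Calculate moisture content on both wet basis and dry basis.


Moisture lost = 14.66 - 12.51 = 2.15 g
Wet basis MC = 2.15 / 14.66 x 100 = 14.7%
Dry basis MC = 2.15 / 12.51 x 100 = 17.2%


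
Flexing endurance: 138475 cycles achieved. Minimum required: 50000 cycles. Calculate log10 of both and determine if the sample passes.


Achieved: log10 = 5.14
Required: log10 = 4.70
Passes: Yes

log10(138475) = 5.14
log10(50000) = 4.70
Passes: Yes


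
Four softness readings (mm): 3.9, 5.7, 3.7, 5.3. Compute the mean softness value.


4.65 mm


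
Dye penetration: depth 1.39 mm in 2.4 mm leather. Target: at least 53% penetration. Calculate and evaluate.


Penetration = 1.39 / 2.4 x 100 = 57.9%
Target: 53%
Meets target: Yes


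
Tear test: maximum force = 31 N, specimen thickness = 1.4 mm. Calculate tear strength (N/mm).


22.1 N/mm

Tear strength = force / thickness
Tear = 31 / 1.4 = 22.1 N/mm


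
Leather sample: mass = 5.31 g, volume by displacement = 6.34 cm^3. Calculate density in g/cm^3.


0.838 g/cm^3

Density = mass / volume
Density = 5.31 / 6.34 = 0.838 g/cm^3


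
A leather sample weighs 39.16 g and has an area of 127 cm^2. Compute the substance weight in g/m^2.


3083.5 g/m^2


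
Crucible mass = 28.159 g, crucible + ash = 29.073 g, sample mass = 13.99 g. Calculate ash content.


Ash mass = 0.914 g
Ash content = 6.53%

Ash mass = 29.073 - 28.159 = 0.914 g
Ash% = 0.914 / 13.99 x 100 = 6.53%


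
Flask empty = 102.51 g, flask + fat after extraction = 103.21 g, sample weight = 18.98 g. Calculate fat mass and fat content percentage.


Fat mass = 0.70 g
Fat content = 3.7%


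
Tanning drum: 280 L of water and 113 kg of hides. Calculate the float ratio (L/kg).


Float ratio = water / hide weight
Ratio = 280 / 113 = 2.5


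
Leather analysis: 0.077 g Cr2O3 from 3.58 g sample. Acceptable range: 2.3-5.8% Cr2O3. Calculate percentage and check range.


Cr2O3 = 2.15%
Within range: No

Cr2O3% = 0.077 / 3.58 x 100 = 2.15%
Acceptable range: 2.3 to 5.8%
Within range: No


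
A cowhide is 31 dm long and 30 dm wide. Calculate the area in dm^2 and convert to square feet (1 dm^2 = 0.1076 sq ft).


Area = 31 x 30 = 930 dm^2
Conversion: 930 x 0.1076 = 100.07 sq ft


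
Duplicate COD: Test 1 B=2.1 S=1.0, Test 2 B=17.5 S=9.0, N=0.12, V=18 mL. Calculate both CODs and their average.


COD1 = 58.7 mg/L
COD2 = 453.3 mg/L
Average = 256.0 mg/L


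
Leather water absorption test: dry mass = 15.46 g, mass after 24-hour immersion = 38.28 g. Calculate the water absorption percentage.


147.6%

Water absorbed = 38.28 - 15.46 = 22.82 g
WA% = 22.82 / 15.46 x 100 = 147.6%


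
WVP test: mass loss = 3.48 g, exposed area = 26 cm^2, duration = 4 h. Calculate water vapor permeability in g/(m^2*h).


334.62 g/(m^2*h)

WVP = mass_loss / (area x time) x 10000
WVP = 3.48 / (26 x 4) x 10000
WVP = 3.48 / 104 x 10000 = 334.62 g/(m^2*h)


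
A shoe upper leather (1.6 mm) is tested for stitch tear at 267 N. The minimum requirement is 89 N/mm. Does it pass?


STS = 267 / 1.6 = 166.9 N/mm
Minimum required: 89 N/mm
Passes: Yes


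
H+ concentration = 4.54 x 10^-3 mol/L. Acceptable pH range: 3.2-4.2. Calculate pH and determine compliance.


pH = -log10(4.54 x 10^-3) = 2.34
Range: 3.2 to 4.2
Compliant: No


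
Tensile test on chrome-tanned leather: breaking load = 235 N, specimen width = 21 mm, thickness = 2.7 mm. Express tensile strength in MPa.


4.14 MPa


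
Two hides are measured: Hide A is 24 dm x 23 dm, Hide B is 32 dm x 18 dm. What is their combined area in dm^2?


Hide A area = 24 x 23 = 552 dm^2
Hide B area = 32 x 18 = 576 dm^2
Total = 552 + 576 = 1128 dm^2


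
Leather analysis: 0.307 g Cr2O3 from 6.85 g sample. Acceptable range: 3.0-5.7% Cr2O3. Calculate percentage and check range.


Cr2O3% = 0.307 / 6.85 x 100 = 4.48%
Acceptable range: 3.0 to 5.7%
Within range: Yes


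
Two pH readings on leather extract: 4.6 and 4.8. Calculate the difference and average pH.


Difference = 0.2
Average pH = 4.70

Difference = |4.6 - 4.8| = 0.2
Average = (4.6 + 4.8) / 2 = 4.70


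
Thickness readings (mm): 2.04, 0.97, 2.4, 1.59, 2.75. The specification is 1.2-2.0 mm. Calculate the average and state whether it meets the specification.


Sum = 9.75
Average = 9.75 / 5 = 1.95 mm
Specification range: 1.2 to 2.0 mm
Within spec: Yes


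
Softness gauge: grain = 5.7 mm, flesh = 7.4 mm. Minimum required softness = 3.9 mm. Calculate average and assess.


Average = (5.7 + 7.4) / 2 = 6.55 mm
Minimum = 3.9 mm
Meets requirement: Yes


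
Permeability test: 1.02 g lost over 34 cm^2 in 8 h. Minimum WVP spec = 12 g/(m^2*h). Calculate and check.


WVP = 1.02 / (34 x 8) x 10000 = 37.50 g/(m^2*h)
Minimum: 12 g/(m^2*h)
Meets spec: Yes


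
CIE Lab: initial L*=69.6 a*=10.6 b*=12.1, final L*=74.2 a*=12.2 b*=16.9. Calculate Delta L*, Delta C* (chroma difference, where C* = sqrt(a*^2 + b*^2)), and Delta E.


Delta L* = 74.2 - 69.6 = 4.6
C1* = sqrt((10.6)^2 + (12.1)^2) = 16.086
C2* = sqrt((12.2)^2 + (16.9)^2) = 20.843
Delta C* = 20.843 - 16.086 = 4.76
Delta E = sqrt((4.6)^2 + (1.6)^2 + (4.8)^2) = 6.84


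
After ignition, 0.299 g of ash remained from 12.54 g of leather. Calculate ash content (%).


Ash% = 0.299 / 12.54 x 100
Ash% = 2.38%


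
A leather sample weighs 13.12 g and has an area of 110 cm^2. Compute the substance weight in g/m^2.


Substance weight = mass / area x 10000
SW = 13.12 / 110 x 10000
SW = 1192.7 g/m^2


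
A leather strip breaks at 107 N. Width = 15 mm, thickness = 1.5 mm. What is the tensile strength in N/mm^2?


Cross-sectional area = 15 x 1.5 = 22.5 mm^2
Tensile strength = 107 / 22.5 = 4.76 N/mm^2


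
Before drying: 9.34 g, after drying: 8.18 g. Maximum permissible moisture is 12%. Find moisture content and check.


Moisture content = 12.4%
Acceptable: No


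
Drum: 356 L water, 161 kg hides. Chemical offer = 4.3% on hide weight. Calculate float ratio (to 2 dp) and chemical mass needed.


Float ratio = 2.21
Chemical needed = 6.923 kg

Float ratio = 356 / 161 = 2.21
Chemical = 161 x 4.3 / 100 = 6.923 kg


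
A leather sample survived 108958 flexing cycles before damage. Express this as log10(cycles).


5.04

log10(108958) = 5.04


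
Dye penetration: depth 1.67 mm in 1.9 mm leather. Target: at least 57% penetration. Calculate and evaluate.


Penetration = 87.9%
Meets target: Yes

Penetration = 1.67 / 1.9 x 100 = 87.9%
Target: 57%
Meets target: Yes


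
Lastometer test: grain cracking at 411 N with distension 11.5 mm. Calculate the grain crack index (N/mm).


Grain crack index = force / distension
Index = 411 / 11.5 = 35.7 N/mm


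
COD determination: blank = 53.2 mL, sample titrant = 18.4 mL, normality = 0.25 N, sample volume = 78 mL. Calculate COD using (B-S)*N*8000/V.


COD = (53.2 - 18.4) x 0.25 x 8000 / 78
COD = 34.8 x 0.25 x 8000 / 78
COD = 892.3 mg/L


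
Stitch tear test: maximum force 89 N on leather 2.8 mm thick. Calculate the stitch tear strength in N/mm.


31.8 N/mm

Stitch tear strength = force / thickness
STS = 89 / 2.8 = 31.8 N/mm


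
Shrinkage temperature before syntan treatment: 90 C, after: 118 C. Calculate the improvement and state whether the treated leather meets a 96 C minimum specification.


Improvement = 118 - 90 = 28 C
Spec check: 118 C >= 96 C? Yes


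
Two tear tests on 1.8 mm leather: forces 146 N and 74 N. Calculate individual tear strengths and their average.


Tear 1 = 81.1 N/mm
Tear 2 = 41.1 N/mm
Average = 61.1 N/mm

Tear 1 = 146 / 1.8 = 81.1 N/mm
Tear 2 = 74 / 1.8 = 41.1 N/mm
Average = (81.1 + 41.1) / 2 = 61.1 N/mm


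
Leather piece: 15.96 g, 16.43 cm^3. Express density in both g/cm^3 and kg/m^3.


Density = 15.96 / 16.43 = 0.971 g/cm^3
Convert: 0.971 x 1000 = 971 kg/m^3


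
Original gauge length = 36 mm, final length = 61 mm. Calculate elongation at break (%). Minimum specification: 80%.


Elongation = 69.4%
Meets spec: No


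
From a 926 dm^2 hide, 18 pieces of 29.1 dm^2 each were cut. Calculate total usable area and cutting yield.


Usable area = 523.8 dm^2
Yield = 56.6%

Total usable = 18 x 29.1 = 523.8 dm^2
Yield = 523.8 / 926 x 100 = 56.6%


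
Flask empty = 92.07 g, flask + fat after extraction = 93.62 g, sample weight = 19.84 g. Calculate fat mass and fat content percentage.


Fat mass = 1.55 g
Fat content = 7.8%

Fat mass = 93.62 - 92.07 = 1.55 g
Fat% = 1.55 / 19.84 x 100 = 7.8%


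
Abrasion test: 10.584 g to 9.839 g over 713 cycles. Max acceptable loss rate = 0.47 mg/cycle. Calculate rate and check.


Loss = 10.584 - 9.839 = 0.745 g
Rate = 0.745 g / 713 cycles x 1000 = 1.045 mg/cycle
Max = 0.47 mg/cycle
Passes: No


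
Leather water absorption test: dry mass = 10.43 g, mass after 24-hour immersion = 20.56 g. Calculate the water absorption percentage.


Water absorbed = 20.56 - 10.43 = 10.13 g
WA% = 10.13 / 10.43 x 100 = 97.1%


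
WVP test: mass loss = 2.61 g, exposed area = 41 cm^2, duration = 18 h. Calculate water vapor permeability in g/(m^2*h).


35.37 g/(m^2*h)

WVP = mass_loss / (area x time) x 10000
WVP = 2.61 / (41 x 18) x 10000
WVP = 2.61 / 738 x 10000 = 35.37 g/(m^2*h)


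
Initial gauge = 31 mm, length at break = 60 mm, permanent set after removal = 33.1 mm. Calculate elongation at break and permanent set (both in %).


Elongation at break = (60 - 31) / 31 x 100 = 93.5%
Permanent set = (33.1 - 31) / 31 x 100 = 6.8%


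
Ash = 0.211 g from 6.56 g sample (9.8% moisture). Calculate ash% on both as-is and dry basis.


As-is ash% = 0.211 / 6.56 x 100 = 3.22%
Dry mass = 6.56 x (100 - 9.8) / 100 = 5.91712 g
Dry-basis ash% = 0.211 / 5.91712 x 100 = 3.57%


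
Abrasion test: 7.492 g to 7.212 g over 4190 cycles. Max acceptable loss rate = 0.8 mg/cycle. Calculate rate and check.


Rate = 0.067 mg/cycle
Passes: Yes

Loss = 7.492 - 7.212 = 0.280 g
Rate = 0.280 g / 4190 cycles x 1000 = 0.067 mg/cycle
Max = 0.8 mg/cycle
Passes: Yes


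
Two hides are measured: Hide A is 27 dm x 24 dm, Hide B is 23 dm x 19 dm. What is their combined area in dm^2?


1085 dm^2


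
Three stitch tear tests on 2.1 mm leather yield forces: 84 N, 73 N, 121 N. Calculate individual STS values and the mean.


STS1 = 84 / 2.1 = 40.0 N/mm
STS2 = 73 / 2.1 = 34.8 N/mm
STS3 = 121 / 2.1 = 57.6 N/mm
Mean = (40.0 + 34.8 + 57.6) / 3 = 44.1 N/mm


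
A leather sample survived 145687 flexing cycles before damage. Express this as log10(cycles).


log10(145687) = 5.16


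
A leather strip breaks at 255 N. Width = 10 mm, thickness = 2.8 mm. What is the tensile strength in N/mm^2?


Cross-sectional area = 10 x 2.8 = 28.0 mm^2
Tensile strength = 255 / 28.0 = 9.11 N/mm^2


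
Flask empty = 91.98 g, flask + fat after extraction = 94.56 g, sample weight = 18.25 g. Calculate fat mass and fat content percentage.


Fat mass = 2.58 g
Fat content = 14.1%

Fat mass = 94.56 - 91.98 = 2.58 g
Fat% = 2.58 / 18.25 x 100 = 14.1%


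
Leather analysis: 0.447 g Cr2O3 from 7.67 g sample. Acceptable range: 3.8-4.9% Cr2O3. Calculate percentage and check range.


Cr2O3 = 5.83%
Within range: No

Cr2O3% = 0.447 / 7.67 x 100 = 5.83%
Acceptable range: 3.8 to 4.9%
Within range: No


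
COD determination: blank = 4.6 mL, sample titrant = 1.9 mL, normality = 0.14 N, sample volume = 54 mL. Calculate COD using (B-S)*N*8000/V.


COD = (4.6 - 1.9) x 0.14 x 8000 / 54
COD = 2.7 x 0.14 x 8000 / 54
COD = 56.0 mg/L


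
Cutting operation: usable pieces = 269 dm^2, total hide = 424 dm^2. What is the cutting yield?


Yield = usable / total x 100
Yield = 269 / 424 x 100 = 63.4%


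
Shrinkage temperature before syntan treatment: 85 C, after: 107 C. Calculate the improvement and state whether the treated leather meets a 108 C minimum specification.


Improvement = 107 - 85 = 22 C
Spec check: 107 C >= 108 C? No


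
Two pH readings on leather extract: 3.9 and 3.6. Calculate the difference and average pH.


Difference = |3.9 - 3.6| = 0.3
Average = (3.9 + 3.6) / 2 = 3.75


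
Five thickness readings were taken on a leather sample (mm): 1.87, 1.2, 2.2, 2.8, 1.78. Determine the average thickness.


Sum = 1.87 + 1.2 + 2.2 + 2.8 + 1.78 = 9.85
Average = 9.85 / 5 = 1.97 mm


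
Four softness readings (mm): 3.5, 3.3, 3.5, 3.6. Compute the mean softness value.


Sum = 3.5 + 3.3 + 3.5 + 3.6
Mean = 13.9 / 4 = 3.48 mm


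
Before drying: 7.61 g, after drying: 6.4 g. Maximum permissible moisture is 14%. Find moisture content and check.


Moisture content = 15.9%
Acceptable: No


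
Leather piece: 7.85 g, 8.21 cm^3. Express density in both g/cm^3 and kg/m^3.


Density = 7.85 / 8.21 = 0.956 g/cm^3
Convert: 0.956 x 1000 = 956 kg/m^3


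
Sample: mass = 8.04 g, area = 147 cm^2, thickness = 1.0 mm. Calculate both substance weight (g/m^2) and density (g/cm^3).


Substance weight = 546.9 g/m^2
Density = 0.547 g/cm^3

SW = 8.04 / 147 x 10000 = 546.9 g/m^2
Volume = 147 x 1.0 / 10 = 14.70 cm^3
Density = 8.04 / 14.70 = 0.547 g/cm^3


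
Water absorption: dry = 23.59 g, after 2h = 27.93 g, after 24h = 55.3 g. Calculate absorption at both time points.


2h absorption = 18.4%
24h absorption = 134.4%

WA (2h) = (27.93 - 23.59) / 23.59 x 100 = 18.4%
WA (24h) = (55.3 - 23.59) / 23.59 x 100 = 134.4%


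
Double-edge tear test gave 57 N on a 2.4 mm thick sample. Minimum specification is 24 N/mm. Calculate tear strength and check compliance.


Tear strength = 57 / 2.4 = 23.8 N/mm
Required minimum = 24 N/mm
Compliant: No


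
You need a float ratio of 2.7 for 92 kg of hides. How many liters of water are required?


Water = hide weight x target ratio
Water = 92 x 2.7 = 248.4 L


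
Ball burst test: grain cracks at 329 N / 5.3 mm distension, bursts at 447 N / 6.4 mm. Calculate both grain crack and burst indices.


Crack index = 329 / 5.3 = 62.1 N/mm
Burst index = 447 / 6.4 = 69.8 N/mm


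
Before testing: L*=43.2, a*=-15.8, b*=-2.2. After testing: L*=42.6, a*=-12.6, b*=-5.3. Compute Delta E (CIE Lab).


Delta E = 4.50

dL = 42.6 - 43.2 = -0.6
da = -12.6 - (-15.8) = 3.2
db = -5.3 - (-2.2) = -3.1
dE = sqrt((-0.6)^2 + (3.2)^2 + (-3.1)^2) = 4.50


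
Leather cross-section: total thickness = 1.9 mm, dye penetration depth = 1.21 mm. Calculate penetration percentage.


Penetration% = 1.21 / 1.9 x 100
Penetration = 63.7%


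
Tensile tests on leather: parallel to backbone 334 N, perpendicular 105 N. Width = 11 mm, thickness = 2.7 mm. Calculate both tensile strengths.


Parallel = 11.25 N/mm^2
Perpendicular = 3.54 N/mm^2


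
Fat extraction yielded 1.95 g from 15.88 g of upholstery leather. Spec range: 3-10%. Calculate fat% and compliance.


Fat content = 12.3%
Compliant: No

Fat% = 1.95 / 15.88 x 100 = 12.3%
Spec range: 3-10%
Compliant: No


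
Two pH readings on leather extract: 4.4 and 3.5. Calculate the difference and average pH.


Difference = |4.4 - 3.5| = 0.9
Average = (4.4 + 3.5) / 2 = 3.95


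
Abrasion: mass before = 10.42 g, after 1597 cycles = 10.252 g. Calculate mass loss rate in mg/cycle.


Mass loss = 10.42 - 10.252 = 0.168 g
Rate = 0.168 / 1597 x 1000 = 0.105 mg/cycle


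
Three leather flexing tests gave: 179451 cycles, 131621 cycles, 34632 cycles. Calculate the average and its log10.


Average = 115235 cycles
log10 = 5.06


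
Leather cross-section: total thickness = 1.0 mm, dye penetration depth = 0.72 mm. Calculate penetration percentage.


72.0%


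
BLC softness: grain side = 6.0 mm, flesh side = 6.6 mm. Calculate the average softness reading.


6.30 mm

Average = (6.0 + 6.6) / 2
Average = 6.30 mm


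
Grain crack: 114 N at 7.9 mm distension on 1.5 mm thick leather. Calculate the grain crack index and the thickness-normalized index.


Crack index = 114 / 7.9 = 14.4 N/mm
Normalized = 14.4 / 1.5 = 9.6 N/mm per mm


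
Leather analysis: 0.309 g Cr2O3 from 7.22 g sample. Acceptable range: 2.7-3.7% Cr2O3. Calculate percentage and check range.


Cr2O3 = 4.28%
Within range: No

Cr2O3% = 0.309 / 7.22 x 100 = 4.28%
Acceptable range: 2.7 to 3.7%
Within range: No


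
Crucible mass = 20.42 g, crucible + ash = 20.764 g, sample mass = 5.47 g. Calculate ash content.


Ash mass = 20.764 - 20.42 = 0.344 g
Ash% = 0.344 / 5.47 x 100 = 6.29%


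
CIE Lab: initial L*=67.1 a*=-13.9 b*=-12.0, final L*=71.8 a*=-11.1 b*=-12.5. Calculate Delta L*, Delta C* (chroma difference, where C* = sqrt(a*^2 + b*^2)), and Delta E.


Delta L* = 71.8 - 67.1 = 4.7
C1* = sqrt((-13.9)^2 + (-12.0)^2) = 18.363
C2* = sqrt((-11.1)^2 + (-12.5)^2) = 16.717
Delta C* = 16.717 - 18.363 = -1.65
Delta E = sqrt((4.7)^2 + (2.8)^2 + (-0.5)^2) = 5.49


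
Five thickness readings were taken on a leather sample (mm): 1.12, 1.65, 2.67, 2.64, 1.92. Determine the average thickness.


Sum = 1.12 + 1.65 + 2.67 + 2.64 + 1.92 = 10.00
Average = 10.00 / 5 = 2.00 mm


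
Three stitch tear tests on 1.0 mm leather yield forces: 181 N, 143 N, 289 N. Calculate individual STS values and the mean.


STS1 = 181 / 1.0 = 181.0 N/mm
STS2 = 143 / 1.0 = 143.0 N/mm
STS3 = 289 / 1.0 = 289.0 N/mm
Mean = (181.0 + 143.0 + 289.0) / 3 = 204.3 N/mm


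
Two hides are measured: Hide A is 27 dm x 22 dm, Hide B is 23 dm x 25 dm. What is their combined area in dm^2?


Hide A area = 27 x 22 = 594 dm^2
Hide B area = 23 x 25 = 575 dm^2
Total = 594 + 575 = 1169 dm^2


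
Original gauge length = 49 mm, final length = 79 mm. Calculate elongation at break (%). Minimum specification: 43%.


Elongation = 61.2%
Meets spec: Yes


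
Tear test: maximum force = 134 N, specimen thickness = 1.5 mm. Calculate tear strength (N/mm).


Tear strength = force / thickness
Tear = 134 / 1.5 = 89.3 N/mm


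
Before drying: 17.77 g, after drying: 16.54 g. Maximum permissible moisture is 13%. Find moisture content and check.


Moisture content = 6.9%
Acceptable: Yes

MC = (17.77 - 16.54) / 17.77 x 100 = 6.9%
Maximum: 13%
Acceptable: Yes


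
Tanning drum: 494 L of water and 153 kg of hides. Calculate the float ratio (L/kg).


Float ratio = water / hide weight
Ratio = 494 / 153 = 3.2


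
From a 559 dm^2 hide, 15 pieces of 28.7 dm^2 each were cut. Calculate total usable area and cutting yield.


Usable area = 430.5 dm^2
Yield = 77.0%

Total usable = 15 x 28.7 = 430.5 dm^2
Yield = 430.5 / 559 x 100 = 77.0%


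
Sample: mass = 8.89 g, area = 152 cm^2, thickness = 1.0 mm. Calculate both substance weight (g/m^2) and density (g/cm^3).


Substance weight = 584.9 g/m^2
Density = 0.585 g/cm^3

SW = 8.89 / 152 x 10000 = 584.9 g/m^2
Volume = 152 x 1.0 / 10 = 15.20 cm^3
Density = 8.89 / 15.20 = 0.585 g/cm^3
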